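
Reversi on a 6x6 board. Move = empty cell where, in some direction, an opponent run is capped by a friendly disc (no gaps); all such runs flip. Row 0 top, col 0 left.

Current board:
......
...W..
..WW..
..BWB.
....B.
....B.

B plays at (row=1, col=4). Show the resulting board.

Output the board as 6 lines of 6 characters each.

Answer: ......
...WB.
..WB..
..BWB.
....B.
....B.

Derivation:
Place B at (1,4); scan 8 dirs for brackets.
Dir NW: first cell '.' (not opp) -> no flip
Dir N: first cell '.' (not opp) -> no flip
Dir NE: first cell '.' (not opp) -> no flip
Dir W: opp run (1,3), next='.' -> no flip
Dir E: first cell '.' (not opp) -> no flip
Dir SW: opp run (2,3) capped by B -> flip
Dir S: first cell '.' (not opp) -> no flip
Dir SE: first cell '.' (not opp) -> no flip
All flips: (2,3)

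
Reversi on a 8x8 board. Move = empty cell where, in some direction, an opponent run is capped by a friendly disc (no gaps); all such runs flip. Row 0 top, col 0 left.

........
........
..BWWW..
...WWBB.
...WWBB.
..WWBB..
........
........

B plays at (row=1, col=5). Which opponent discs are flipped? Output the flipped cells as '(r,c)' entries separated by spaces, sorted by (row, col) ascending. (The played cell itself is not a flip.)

Dir NW: first cell '.' (not opp) -> no flip
Dir N: first cell '.' (not opp) -> no flip
Dir NE: first cell '.' (not opp) -> no flip
Dir W: first cell '.' (not opp) -> no flip
Dir E: first cell '.' (not opp) -> no flip
Dir SW: opp run (2,4) (3,3), next='.' -> no flip
Dir S: opp run (2,5) capped by B -> flip
Dir SE: first cell '.' (not opp) -> no flip

Answer: (2,5)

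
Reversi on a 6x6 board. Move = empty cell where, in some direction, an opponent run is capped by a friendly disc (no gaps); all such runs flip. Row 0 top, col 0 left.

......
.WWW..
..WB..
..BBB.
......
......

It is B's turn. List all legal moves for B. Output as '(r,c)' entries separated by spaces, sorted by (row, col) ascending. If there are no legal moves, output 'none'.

Answer: (0,0) (0,1) (0,2) (0,3) (2,1)

Derivation:
(0,0): flips 2 -> legal
(0,1): flips 1 -> legal
(0,2): flips 2 -> legal
(0,3): flips 1 -> legal
(0,4): no bracket -> illegal
(1,0): no bracket -> illegal
(1,4): no bracket -> illegal
(2,0): no bracket -> illegal
(2,1): flips 1 -> legal
(2,4): no bracket -> illegal
(3,1): no bracket -> illegal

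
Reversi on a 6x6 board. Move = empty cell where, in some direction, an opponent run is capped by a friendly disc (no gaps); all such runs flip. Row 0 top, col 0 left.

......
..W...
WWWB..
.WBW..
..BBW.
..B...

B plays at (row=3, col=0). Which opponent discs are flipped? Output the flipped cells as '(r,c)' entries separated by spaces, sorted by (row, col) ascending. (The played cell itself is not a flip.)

Answer: (3,1)

Derivation:
Dir NW: edge -> no flip
Dir N: opp run (2,0), next='.' -> no flip
Dir NE: opp run (2,1) (1,2), next='.' -> no flip
Dir W: edge -> no flip
Dir E: opp run (3,1) capped by B -> flip
Dir SW: edge -> no flip
Dir S: first cell '.' (not opp) -> no flip
Dir SE: first cell '.' (not opp) -> no flip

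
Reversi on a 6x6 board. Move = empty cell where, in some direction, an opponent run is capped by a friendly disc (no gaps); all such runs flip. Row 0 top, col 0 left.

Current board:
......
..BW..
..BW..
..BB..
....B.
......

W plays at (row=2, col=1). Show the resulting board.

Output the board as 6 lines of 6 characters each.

Place W at (2,1); scan 8 dirs for brackets.
Dir NW: first cell '.' (not opp) -> no flip
Dir N: first cell '.' (not opp) -> no flip
Dir NE: opp run (1,2), next='.' -> no flip
Dir W: first cell '.' (not opp) -> no flip
Dir E: opp run (2,2) capped by W -> flip
Dir SW: first cell '.' (not opp) -> no flip
Dir S: first cell '.' (not opp) -> no flip
Dir SE: opp run (3,2), next='.' -> no flip
All flips: (2,2)

Answer: ......
..BW..
.WWW..
..BB..
....B.
......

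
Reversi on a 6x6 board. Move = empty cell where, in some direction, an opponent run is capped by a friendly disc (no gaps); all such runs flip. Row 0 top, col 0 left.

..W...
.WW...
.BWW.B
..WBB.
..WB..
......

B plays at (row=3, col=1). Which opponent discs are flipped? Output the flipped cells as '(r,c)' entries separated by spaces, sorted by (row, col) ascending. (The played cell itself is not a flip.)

Dir NW: first cell '.' (not opp) -> no flip
Dir N: first cell 'B' (not opp) -> no flip
Dir NE: opp run (2,2), next='.' -> no flip
Dir W: first cell '.' (not opp) -> no flip
Dir E: opp run (3,2) capped by B -> flip
Dir SW: first cell '.' (not opp) -> no flip
Dir S: first cell '.' (not opp) -> no flip
Dir SE: opp run (4,2), next='.' -> no flip

Answer: (3,2)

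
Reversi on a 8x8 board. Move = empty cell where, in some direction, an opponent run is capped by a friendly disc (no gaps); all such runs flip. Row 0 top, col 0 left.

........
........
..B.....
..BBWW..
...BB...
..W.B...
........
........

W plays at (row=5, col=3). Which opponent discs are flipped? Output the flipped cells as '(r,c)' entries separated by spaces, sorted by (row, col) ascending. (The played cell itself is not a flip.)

Dir NW: first cell '.' (not opp) -> no flip
Dir N: opp run (4,3) (3,3), next='.' -> no flip
Dir NE: opp run (4,4) capped by W -> flip
Dir W: first cell 'W' (not opp) -> no flip
Dir E: opp run (5,4), next='.' -> no flip
Dir SW: first cell '.' (not opp) -> no flip
Dir S: first cell '.' (not opp) -> no flip
Dir SE: first cell '.' (not opp) -> no flip

Answer: (4,4)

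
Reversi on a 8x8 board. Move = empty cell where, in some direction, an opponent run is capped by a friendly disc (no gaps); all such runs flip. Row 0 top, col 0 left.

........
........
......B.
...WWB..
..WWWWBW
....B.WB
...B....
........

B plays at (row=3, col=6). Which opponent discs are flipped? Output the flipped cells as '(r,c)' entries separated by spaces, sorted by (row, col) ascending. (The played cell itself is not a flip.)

Answer: (4,5)

Derivation:
Dir NW: first cell '.' (not opp) -> no flip
Dir N: first cell 'B' (not opp) -> no flip
Dir NE: first cell '.' (not opp) -> no flip
Dir W: first cell 'B' (not opp) -> no flip
Dir E: first cell '.' (not opp) -> no flip
Dir SW: opp run (4,5) capped by B -> flip
Dir S: first cell 'B' (not opp) -> no flip
Dir SE: opp run (4,7), next=edge -> no flip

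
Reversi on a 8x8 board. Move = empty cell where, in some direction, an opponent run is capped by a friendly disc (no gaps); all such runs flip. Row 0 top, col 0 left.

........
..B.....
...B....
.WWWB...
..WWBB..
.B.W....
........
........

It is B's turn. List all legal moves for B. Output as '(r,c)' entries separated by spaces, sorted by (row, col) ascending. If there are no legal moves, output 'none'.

(2,0): no bracket -> illegal
(2,1): no bracket -> illegal
(2,2): flips 1 -> legal
(2,4): flips 2 -> legal
(3,0): flips 3 -> legal
(4,0): no bracket -> illegal
(4,1): flips 3 -> legal
(5,2): flips 1 -> legal
(5,4): no bracket -> illegal
(6,2): flips 1 -> legal
(6,3): flips 3 -> legal
(6,4): no bracket -> illegal

Answer: (2,2) (2,4) (3,0) (4,1) (5,2) (6,2) (6,3)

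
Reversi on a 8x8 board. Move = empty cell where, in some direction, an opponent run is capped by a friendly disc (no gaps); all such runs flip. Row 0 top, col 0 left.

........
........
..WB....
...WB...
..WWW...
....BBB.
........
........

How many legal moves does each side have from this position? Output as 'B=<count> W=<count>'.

Answer: B=5 W=7

Derivation:
-- B to move --
(1,1): flips 3 -> legal
(1,2): no bracket -> illegal
(1,3): no bracket -> illegal
(2,1): flips 1 -> legal
(2,4): no bracket -> illegal
(3,1): no bracket -> illegal
(3,2): flips 2 -> legal
(3,5): no bracket -> illegal
(4,1): no bracket -> illegal
(4,5): no bracket -> illegal
(5,1): no bracket -> illegal
(5,2): flips 1 -> legal
(5,3): flips 2 -> legal
B mobility = 5
-- W to move --
(1,2): no bracket -> illegal
(1,3): flips 1 -> legal
(1,4): no bracket -> illegal
(2,4): flips 2 -> legal
(2,5): flips 1 -> legal
(3,2): no bracket -> illegal
(3,5): flips 1 -> legal
(4,5): no bracket -> illegal
(4,6): no bracket -> illegal
(4,7): no bracket -> illegal
(5,3): no bracket -> illegal
(5,7): no bracket -> illegal
(6,3): no bracket -> illegal
(6,4): flips 1 -> legal
(6,5): flips 1 -> legal
(6,6): flips 1 -> legal
(6,7): no bracket -> illegal
W mobility = 7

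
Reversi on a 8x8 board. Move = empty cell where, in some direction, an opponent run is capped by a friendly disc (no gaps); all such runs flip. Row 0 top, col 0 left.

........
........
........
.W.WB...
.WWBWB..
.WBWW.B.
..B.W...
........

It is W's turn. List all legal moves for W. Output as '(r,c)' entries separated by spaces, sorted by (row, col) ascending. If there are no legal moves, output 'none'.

(2,3): no bracket -> illegal
(2,4): flips 1 -> legal
(2,5): no bracket -> illegal
(3,2): flips 1 -> legal
(3,5): flips 1 -> legal
(3,6): flips 1 -> legal
(4,6): flips 1 -> legal
(4,7): no bracket -> illegal
(5,5): no bracket -> illegal
(5,7): no bracket -> illegal
(6,1): no bracket -> illegal
(6,3): flips 1 -> legal
(6,5): no bracket -> illegal
(6,6): no bracket -> illegal
(6,7): no bracket -> illegal
(7,1): flips 1 -> legal
(7,2): flips 2 -> legal
(7,3): flips 1 -> legal

Answer: (2,4) (3,2) (3,5) (3,6) (4,6) (6,3) (7,1) (7,2) (7,3)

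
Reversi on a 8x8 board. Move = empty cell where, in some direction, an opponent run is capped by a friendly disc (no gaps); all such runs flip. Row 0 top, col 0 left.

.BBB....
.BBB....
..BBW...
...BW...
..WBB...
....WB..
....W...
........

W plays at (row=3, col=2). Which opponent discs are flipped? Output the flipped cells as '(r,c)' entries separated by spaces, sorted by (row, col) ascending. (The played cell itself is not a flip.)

Dir NW: first cell '.' (not opp) -> no flip
Dir N: opp run (2,2) (1,2) (0,2), next=edge -> no flip
Dir NE: opp run (2,3), next='.' -> no flip
Dir W: first cell '.' (not opp) -> no flip
Dir E: opp run (3,3) capped by W -> flip
Dir SW: first cell '.' (not opp) -> no flip
Dir S: first cell 'W' (not opp) -> no flip
Dir SE: opp run (4,3) capped by W -> flip

Answer: (3,3) (4,3)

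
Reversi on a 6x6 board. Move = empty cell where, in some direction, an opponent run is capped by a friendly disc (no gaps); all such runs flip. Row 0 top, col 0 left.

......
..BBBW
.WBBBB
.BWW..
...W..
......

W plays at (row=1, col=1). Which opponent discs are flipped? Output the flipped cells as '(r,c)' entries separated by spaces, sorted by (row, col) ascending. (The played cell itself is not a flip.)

Dir NW: first cell '.' (not opp) -> no flip
Dir N: first cell '.' (not opp) -> no flip
Dir NE: first cell '.' (not opp) -> no flip
Dir W: first cell '.' (not opp) -> no flip
Dir E: opp run (1,2) (1,3) (1,4) capped by W -> flip
Dir SW: first cell '.' (not opp) -> no flip
Dir S: first cell 'W' (not opp) -> no flip
Dir SE: opp run (2,2) capped by W -> flip

Answer: (1,2) (1,3) (1,4) (2,2)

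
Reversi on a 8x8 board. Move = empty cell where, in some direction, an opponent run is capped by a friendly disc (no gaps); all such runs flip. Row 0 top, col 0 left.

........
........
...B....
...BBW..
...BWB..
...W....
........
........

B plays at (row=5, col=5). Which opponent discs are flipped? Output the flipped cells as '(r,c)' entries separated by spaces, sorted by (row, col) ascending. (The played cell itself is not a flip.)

Dir NW: opp run (4,4) capped by B -> flip
Dir N: first cell 'B' (not opp) -> no flip
Dir NE: first cell '.' (not opp) -> no flip
Dir W: first cell '.' (not opp) -> no flip
Dir E: first cell '.' (not opp) -> no flip
Dir SW: first cell '.' (not opp) -> no flip
Dir S: first cell '.' (not opp) -> no flip
Dir SE: first cell '.' (not opp) -> no flip

Answer: (4,4)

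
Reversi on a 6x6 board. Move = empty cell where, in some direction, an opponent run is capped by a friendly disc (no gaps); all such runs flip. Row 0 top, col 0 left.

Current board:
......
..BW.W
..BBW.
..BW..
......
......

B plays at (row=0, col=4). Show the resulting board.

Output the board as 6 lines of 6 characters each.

Answer: ....B.
..BB.W
..BBW.
..BW..
......
......

Derivation:
Place B at (0,4); scan 8 dirs for brackets.
Dir NW: edge -> no flip
Dir N: edge -> no flip
Dir NE: edge -> no flip
Dir W: first cell '.' (not opp) -> no flip
Dir E: first cell '.' (not opp) -> no flip
Dir SW: opp run (1,3) capped by B -> flip
Dir S: first cell '.' (not opp) -> no flip
Dir SE: opp run (1,5), next=edge -> no flip
All flips: (1,3)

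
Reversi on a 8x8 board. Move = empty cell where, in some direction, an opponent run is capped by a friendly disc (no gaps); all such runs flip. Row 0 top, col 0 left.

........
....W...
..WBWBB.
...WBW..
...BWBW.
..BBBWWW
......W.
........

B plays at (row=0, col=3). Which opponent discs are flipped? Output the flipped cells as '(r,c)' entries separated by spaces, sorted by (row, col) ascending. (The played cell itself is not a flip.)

Dir NW: edge -> no flip
Dir N: edge -> no flip
Dir NE: edge -> no flip
Dir W: first cell '.' (not opp) -> no flip
Dir E: first cell '.' (not opp) -> no flip
Dir SW: first cell '.' (not opp) -> no flip
Dir S: first cell '.' (not opp) -> no flip
Dir SE: opp run (1,4) capped by B -> flip

Answer: (1,4)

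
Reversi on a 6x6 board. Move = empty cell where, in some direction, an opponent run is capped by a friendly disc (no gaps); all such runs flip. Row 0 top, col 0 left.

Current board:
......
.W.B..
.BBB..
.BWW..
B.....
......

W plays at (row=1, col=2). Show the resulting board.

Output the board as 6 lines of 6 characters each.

Place W at (1,2); scan 8 dirs for brackets.
Dir NW: first cell '.' (not opp) -> no flip
Dir N: first cell '.' (not opp) -> no flip
Dir NE: first cell '.' (not opp) -> no flip
Dir W: first cell 'W' (not opp) -> no flip
Dir E: opp run (1,3), next='.' -> no flip
Dir SW: opp run (2,1), next='.' -> no flip
Dir S: opp run (2,2) capped by W -> flip
Dir SE: opp run (2,3), next='.' -> no flip
All flips: (2,2)

Answer: ......
.WWB..
.BWB..
.BWW..
B.....
......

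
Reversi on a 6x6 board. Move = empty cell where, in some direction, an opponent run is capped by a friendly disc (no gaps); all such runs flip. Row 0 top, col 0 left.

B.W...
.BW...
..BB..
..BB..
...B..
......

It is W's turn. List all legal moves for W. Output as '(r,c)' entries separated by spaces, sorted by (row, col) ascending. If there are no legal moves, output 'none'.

Answer: (1,0) (2,0) (3,4) (4,2)

Derivation:
(0,1): no bracket -> illegal
(1,0): flips 1 -> legal
(1,3): no bracket -> illegal
(1,4): no bracket -> illegal
(2,0): flips 1 -> legal
(2,1): no bracket -> illegal
(2,4): no bracket -> illegal
(3,1): no bracket -> illegal
(3,4): flips 1 -> legal
(4,1): no bracket -> illegal
(4,2): flips 2 -> legal
(4,4): no bracket -> illegal
(5,2): no bracket -> illegal
(5,3): no bracket -> illegal
(5,4): no bracket -> illegal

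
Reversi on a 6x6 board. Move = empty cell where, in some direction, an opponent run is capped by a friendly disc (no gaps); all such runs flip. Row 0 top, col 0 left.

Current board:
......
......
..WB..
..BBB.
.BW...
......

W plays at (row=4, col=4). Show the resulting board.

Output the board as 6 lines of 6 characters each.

Answer: ......
......
..WB..
..BWB.
.BW.W.
......

Derivation:
Place W at (4,4); scan 8 dirs for brackets.
Dir NW: opp run (3,3) capped by W -> flip
Dir N: opp run (3,4), next='.' -> no flip
Dir NE: first cell '.' (not opp) -> no flip
Dir W: first cell '.' (not opp) -> no flip
Dir E: first cell '.' (not opp) -> no flip
Dir SW: first cell '.' (not opp) -> no flip
Dir S: first cell '.' (not opp) -> no flip
Dir SE: first cell '.' (not opp) -> no flip
All flips: (3,3)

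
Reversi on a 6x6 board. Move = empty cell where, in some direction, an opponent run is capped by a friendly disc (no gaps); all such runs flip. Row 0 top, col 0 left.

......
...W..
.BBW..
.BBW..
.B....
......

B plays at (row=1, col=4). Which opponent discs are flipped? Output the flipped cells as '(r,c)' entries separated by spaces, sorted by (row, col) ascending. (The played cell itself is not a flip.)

Answer: (2,3)

Derivation:
Dir NW: first cell '.' (not opp) -> no flip
Dir N: first cell '.' (not opp) -> no flip
Dir NE: first cell '.' (not opp) -> no flip
Dir W: opp run (1,3), next='.' -> no flip
Dir E: first cell '.' (not opp) -> no flip
Dir SW: opp run (2,3) capped by B -> flip
Dir S: first cell '.' (not opp) -> no flip
Dir SE: first cell '.' (not opp) -> no flip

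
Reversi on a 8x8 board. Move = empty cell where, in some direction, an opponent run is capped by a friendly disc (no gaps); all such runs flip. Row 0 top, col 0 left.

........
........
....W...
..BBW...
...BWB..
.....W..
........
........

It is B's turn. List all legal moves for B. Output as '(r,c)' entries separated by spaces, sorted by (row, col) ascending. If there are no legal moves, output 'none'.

(1,3): no bracket -> illegal
(1,4): no bracket -> illegal
(1,5): flips 1 -> legal
(2,3): flips 1 -> legal
(2,5): flips 1 -> legal
(3,5): flips 1 -> legal
(4,6): no bracket -> illegal
(5,3): no bracket -> illegal
(5,4): no bracket -> illegal
(5,6): no bracket -> illegal
(6,4): no bracket -> illegal
(6,5): flips 1 -> legal
(6,6): flips 2 -> legal

Answer: (1,5) (2,3) (2,5) (3,5) (6,5) (6,6)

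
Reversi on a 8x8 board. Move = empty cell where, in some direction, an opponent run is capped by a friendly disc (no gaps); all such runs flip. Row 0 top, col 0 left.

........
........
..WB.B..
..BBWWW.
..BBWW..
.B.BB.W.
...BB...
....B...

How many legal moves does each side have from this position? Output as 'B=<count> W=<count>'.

-- B to move --
(1,1): flips 1 -> legal
(1,2): flips 1 -> legal
(1,3): no bracket -> illegal
(2,1): flips 1 -> legal
(2,4): flips 2 -> legal
(2,6): flips 2 -> legal
(2,7): flips 2 -> legal
(3,1): no bracket -> illegal
(3,7): flips 3 -> legal
(4,6): flips 2 -> legal
(4,7): flips 1 -> legal
(5,5): flips 3 -> legal
(5,7): no bracket -> illegal
(6,5): no bracket -> illegal
(6,6): no bracket -> illegal
(6,7): flips 3 -> legal
B mobility = 11
-- W to move --
(1,2): flips 1 -> legal
(1,3): no bracket -> illegal
(1,4): flips 1 -> legal
(1,5): flips 1 -> legal
(1,6): flips 1 -> legal
(2,1): no bracket -> illegal
(2,4): flips 1 -> legal
(2,6): no bracket -> illegal
(3,1): flips 2 -> legal
(4,0): no bracket -> illegal
(4,1): flips 2 -> legal
(5,0): no bracket -> illegal
(5,2): flips 3 -> legal
(5,5): no bracket -> illegal
(6,0): no bracket -> illegal
(6,1): no bracket -> illegal
(6,2): flips 1 -> legal
(6,5): no bracket -> illegal
(7,2): flips 2 -> legal
(7,3): no bracket -> illegal
(7,5): no bracket -> illegal
W mobility = 10

Answer: B=11 W=10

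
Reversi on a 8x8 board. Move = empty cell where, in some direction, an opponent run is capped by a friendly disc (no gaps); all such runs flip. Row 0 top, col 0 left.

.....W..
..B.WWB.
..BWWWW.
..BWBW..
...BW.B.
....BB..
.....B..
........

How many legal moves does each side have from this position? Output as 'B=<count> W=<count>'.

-- B to move --
(0,3): no bracket -> illegal
(0,4): flips 2 -> legal
(0,6): no bracket -> illegal
(1,3): flips 6 -> legal
(1,7): no bracket -> illegal
(2,7): flips 4 -> legal
(3,6): flips 2 -> legal
(3,7): no bracket -> illegal
(4,2): no bracket -> illegal
(4,5): flips 1 -> legal
(5,3): no bracket -> illegal
B mobility = 5
-- W to move --
(0,1): flips 1 -> legal
(0,2): no bracket -> illegal
(0,3): no bracket -> illegal
(0,6): flips 1 -> legal
(0,7): flips 1 -> legal
(1,1): flips 1 -> legal
(1,3): no bracket -> illegal
(1,7): flips 1 -> legal
(2,1): flips 1 -> legal
(2,7): flips 1 -> legal
(3,1): flips 1 -> legal
(3,6): no bracket -> illegal
(3,7): no bracket -> illegal
(4,1): flips 1 -> legal
(4,2): flips 1 -> legal
(4,5): flips 1 -> legal
(4,7): no bracket -> illegal
(5,2): flips 2 -> legal
(5,3): flips 1 -> legal
(5,6): no bracket -> illegal
(5,7): flips 1 -> legal
(6,3): no bracket -> illegal
(6,4): flips 1 -> legal
(6,6): flips 1 -> legal
(7,4): no bracket -> illegal
(7,5): no bracket -> illegal
(7,6): no bracket -> illegal
W mobility = 16

Answer: B=5 W=16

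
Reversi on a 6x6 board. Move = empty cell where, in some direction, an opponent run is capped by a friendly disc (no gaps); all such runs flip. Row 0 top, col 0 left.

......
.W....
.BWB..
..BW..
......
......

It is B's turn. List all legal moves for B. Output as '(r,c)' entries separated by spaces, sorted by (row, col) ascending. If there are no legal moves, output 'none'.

(0,0): no bracket -> illegal
(0,1): flips 1 -> legal
(0,2): no bracket -> illegal
(1,0): no bracket -> illegal
(1,2): flips 1 -> legal
(1,3): no bracket -> illegal
(2,0): no bracket -> illegal
(2,4): no bracket -> illegal
(3,1): no bracket -> illegal
(3,4): flips 1 -> legal
(4,2): no bracket -> illegal
(4,3): flips 1 -> legal
(4,4): no bracket -> illegal

Answer: (0,1) (1,2) (3,4) (4,3)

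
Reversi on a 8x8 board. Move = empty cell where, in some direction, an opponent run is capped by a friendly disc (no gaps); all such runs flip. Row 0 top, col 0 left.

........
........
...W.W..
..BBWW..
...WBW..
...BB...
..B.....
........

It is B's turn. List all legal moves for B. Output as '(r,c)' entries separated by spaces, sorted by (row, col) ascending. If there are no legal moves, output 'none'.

Answer: (1,3) (1,4) (2,4) (2,6) (3,6) (4,2) (4,6)

Derivation:
(1,2): no bracket -> illegal
(1,3): flips 1 -> legal
(1,4): flips 1 -> legal
(1,5): no bracket -> illegal
(1,6): no bracket -> illegal
(2,2): no bracket -> illegal
(2,4): flips 1 -> legal
(2,6): flips 1 -> legal
(3,6): flips 3 -> legal
(4,2): flips 1 -> legal
(4,6): flips 1 -> legal
(5,2): no bracket -> illegal
(5,5): no bracket -> illegal
(5,6): no bracket -> illegal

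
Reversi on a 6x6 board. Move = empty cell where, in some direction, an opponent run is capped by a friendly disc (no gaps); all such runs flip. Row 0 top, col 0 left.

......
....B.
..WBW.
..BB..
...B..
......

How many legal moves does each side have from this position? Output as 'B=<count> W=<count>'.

Answer: B=6 W=3

Derivation:
-- B to move --
(1,1): flips 1 -> legal
(1,2): flips 1 -> legal
(1,3): no bracket -> illegal
(1,5): flips 1 -> legal
(2,1): flips 1 -> legal
(2,5): flips 1 -> legal
(3,1): no bracket -> illegal
(3,4): flips 1 -> legal
(3,5): no bracket -> illegal
B mobility = 6
-- W to move --
(0,3): no bracket -> illegal
(0,4): flips 1 -> legal
(0,5): no bracket -> illegal
(1,2): no bracket -> illegal
(1,3): no bracket -> illegal
(1,5): no bracket -> illegal
(2,1): no bracket -> illegal
(2,5): no bracket -> illegal
(3,1): no bracket -> illegal
(3,4): no bracket -> illegal
(4,1): no bracket -> illegal
(4,2): flips 2 -> legal
(4,4): flips 1 -> legal
(5,2): no bracket -> illegal
(5,3): no bracket -> illegal
(5,4): no bracket -> illegal
W mobility = 3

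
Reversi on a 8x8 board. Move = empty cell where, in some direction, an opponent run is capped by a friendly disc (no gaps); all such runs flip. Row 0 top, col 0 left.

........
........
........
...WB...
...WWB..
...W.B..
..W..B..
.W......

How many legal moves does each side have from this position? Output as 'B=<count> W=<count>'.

Answer: B=5 W=5

Derivation:
-- B to move --
(2,2): flips 2 -> legal
(2,3): no bracket -> illegal
(2,4): no bracket -> illegal
(3,2): flips 1 -> legal
(3,5): no bracket -> illegal
(4,2): flips 2 -> legal
(5,1): no bracket -> illegal
(5,2): flips 1 -> legal
(5,4): flips 1 -> legal
(6,0): no bracket -> illegal
(6,1): no bracket -> illegal
(6,3): no bracket -> illegal
(6,4): no bracket -> illegal
(7,0): no bracket -> illegal
(7,2): no bracket -> illegal
(7,3): no bracket -> illegal
B mobility = 5
-- W to move --
(2,3): no bracket -> illegal
(2,4): flips 1 -> legal
(2,5): flips 1 -> legal
(3,5): flips 1 -> legal
(3,6): no bracket -> illegal
(4,6): flips 1 -> legal
(5,4): no bracket -> illegal
(5,6): no bracket -> illegal
(6,4): no bracket -> illegal
(6,6): flips 1 -> legal
(7,4): no bracket -> illegal
(7,5): no bracket -> illegal
(7,6): no bracket -> illegal
W mobility = 5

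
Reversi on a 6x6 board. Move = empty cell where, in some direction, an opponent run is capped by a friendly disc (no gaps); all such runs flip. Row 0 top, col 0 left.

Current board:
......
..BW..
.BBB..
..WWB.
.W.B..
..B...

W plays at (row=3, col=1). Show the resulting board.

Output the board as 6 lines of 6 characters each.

Place W at (3,1); scan 8 dirs for brackets.
Dir NW: first cell '.' (not opp) -> no flip
Dir N: opp run (2,1), next='.' -> no flip
Dir NE: opp run (2,2) capped by W -> flip
Dir W: first cell '.' (not opp) -> no flip
Dir E: first cell 'W' (not opp) -> no flip
Dir SW: first cell '.' (not opp) -> no flip
Dir S: first cell 'W' (not opp) -> no flip
Dir SE: first cell '.' (not opp) -> no flip
All flips: (2,2)

Answer: ......
..BW..
.BWB..
.WWWB.
.W.B..
..B...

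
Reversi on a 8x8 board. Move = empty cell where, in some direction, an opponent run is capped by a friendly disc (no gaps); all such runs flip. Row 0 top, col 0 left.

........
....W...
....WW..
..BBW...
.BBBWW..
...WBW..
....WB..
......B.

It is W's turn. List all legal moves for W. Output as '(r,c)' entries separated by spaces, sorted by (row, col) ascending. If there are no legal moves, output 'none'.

(2,1): no bracket -> illegal
(2,2): flips 1 -> legal
(2,3): flips 2 -> legal
(3,0): no bracket -> illegal
(3,1): flips 3 -> legal
(4,0): flips 3 -> legal
(5,0): no bracket -> illegal
(5,1): flips 2 -> legal
(5,2): flips 1 -> legal
(5,6): no bracket -> illegal
(6,3): flips 1 -> legal
(6,6): flips 1 -> legal
(6,7): no bracket -> illegal
(7,4): no bracket -> illegal
(7,5): flips 1 -> legal
(7,7): no bracket -> illegal

Answer: (2,2) (2,3) (3,1) (4,0) (5,1) (5,2) (6,3) (6,6) (7,5)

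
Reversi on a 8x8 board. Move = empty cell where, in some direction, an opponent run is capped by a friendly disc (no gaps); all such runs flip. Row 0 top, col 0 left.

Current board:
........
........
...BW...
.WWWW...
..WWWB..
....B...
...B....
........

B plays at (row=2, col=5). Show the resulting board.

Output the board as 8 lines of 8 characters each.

Place B at (2,5); scan 8 dirs for brackets.
Dir NW: first cell '.' (not opp) -> no flip
Dir N: first cell '.' (not opp) -> no flip
Dir NE: first cell '.' (not opp) -> no flip
Dir W: opp run (2,4) capped by B -> flip
Dir E: first cell '.' (not opp) -> no flip
Dir SW: opp run (3,4) (4,3), next='.' -> no flip
Dir S: first cell '.' (not opp) -> no flip
Dir SE: first cell '.' (not opp) -> no flip
All flips: (2,4)

Answer: ........
........
...BBB..
.WWWW...
..WWWB..
....B...
...B....
........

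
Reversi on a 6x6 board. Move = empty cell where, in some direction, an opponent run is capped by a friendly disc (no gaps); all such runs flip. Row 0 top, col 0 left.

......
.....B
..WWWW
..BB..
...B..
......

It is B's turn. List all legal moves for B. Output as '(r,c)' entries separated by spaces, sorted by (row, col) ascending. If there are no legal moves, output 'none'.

(1,1): flips 1 -> legal
(1,2): flips 1 -> legal
(1,3): flips 1 -> legal
(1,4): flips 1 -> legal
(2,1): no bracket -> illegal
(3,1): no bracket -> illegal
(3,4): no bracket -> illegal
(3,5): flips 1 -> legal

Answer: (1,1) (1,2) (1,3) (1,4) (3,5)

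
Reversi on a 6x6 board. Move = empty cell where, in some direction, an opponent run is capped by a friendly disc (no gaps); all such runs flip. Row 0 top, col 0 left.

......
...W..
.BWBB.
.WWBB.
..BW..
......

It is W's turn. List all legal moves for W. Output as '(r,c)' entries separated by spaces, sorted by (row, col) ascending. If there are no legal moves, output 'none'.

(1,0): flips 1 -> legal
(1,1): flips 1 -> legal
(1,2): no bracket -> illegal
(1,4): flips 1 -> legal
(1,5): no bracket -> illegal
(2,0): flips 1 -> legal
(2,5): flips 3 -> legal
(3,0): no bracket -> illegal
(3,5): flips 3 -> legal
(4,1): flips 1 -> legal
(4,4): flips 1 -> legal
(4,5): no bracket -> illegal
(5,1): no bracket -> illegal
(5,2): flips 1 -> legal
(5,3): flips 1 -> legal

Answer: (1,0) (1,1) (1,4) (2,0) (2,5) (3,5) (4,1) (4,4) (5,2) (5,3)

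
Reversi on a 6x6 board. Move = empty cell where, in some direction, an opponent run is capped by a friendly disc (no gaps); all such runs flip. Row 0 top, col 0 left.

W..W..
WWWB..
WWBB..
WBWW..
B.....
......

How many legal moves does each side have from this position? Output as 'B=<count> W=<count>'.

-- B to move --
(0,1): flips 3 -> legal
(0,2): flips 1 -> legal
(0,4): no bracket -> illegal
(1,4): no bracket -> illegal
(2,4): no bracket -> illegal
(3,4): flips 2 -> legal
(4,1): flips 1 -> legal
(4,2): flips 1 -> legal
(4,3): flips 1 -> legal
(4,4): flips 1 -> legal
B mobility = 7
-- W to move --
(0,2): no bracket -> illegal
(0,4): no bracket -> illegal
(1,4): flips 2 -> legal
(2,4): flips 2 -> legal
(3,4): flips 1 -> legal
(4,1): flips 1 -> legal
(4,2): flips 1 -> legal
(5,0): flips 1 -> legal
(5,1): no bracket -> illegal
W mobility = 6

Answer: B=7 W=6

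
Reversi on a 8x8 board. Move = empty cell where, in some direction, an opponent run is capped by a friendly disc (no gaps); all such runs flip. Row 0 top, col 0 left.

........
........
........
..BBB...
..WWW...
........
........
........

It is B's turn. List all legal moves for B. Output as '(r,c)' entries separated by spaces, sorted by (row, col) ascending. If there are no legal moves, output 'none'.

Answer: (5,1) (5,2) (5,3) (5,4) (5,5)

Derivation:
(3,1): no bracket -> illegal
(3,5): no bracket -> illegal
(4,1): no bracket -> illegal
(4,5): no bracket -> illegal
(5,1): flips 1 -> legal
(5,2): flips 2 -> legal
(5,3): flips 1 -> legal
(5,4): flips 2 -> legal
(5,5): flips 1 -> legal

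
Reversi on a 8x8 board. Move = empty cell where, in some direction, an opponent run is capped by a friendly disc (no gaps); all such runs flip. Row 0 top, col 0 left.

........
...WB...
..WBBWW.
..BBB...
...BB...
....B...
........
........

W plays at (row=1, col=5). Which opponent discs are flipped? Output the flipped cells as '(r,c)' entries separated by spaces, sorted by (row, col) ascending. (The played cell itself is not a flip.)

Dir NW: first cell '.' (not opp) -> no flip
Dir N: first cell '.' (not opp) -> no flip
Dir NE: first cell '.' (not opp) -> no flip
Dir W: opp run (1,4) capped by W -> flip
Dir E: first cell '.' (not opp) -> no flip
Dir SW: opp run (2,4) (3,3), next='.' -> no flip
Dir S: first cell 'W' (not opp) -> no flip
Dir SE: first cell 'W' (not opp) -> no flip

Answer: (1,4)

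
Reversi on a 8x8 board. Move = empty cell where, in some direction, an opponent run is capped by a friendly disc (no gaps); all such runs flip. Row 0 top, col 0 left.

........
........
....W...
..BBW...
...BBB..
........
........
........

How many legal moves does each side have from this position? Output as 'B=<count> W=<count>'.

-- B to move --
(1,3): no bracket -> illegal
(1,4): flips 2 -> legal
(1,5): flips 1 -> legal
(2,3): flips 1 -> legal
(2,5): flips 1 -> legal
(3,5): flips 1 -> legal
B mobility = 5
-- W to move --
(2,1): no bracket -> illegal
(2,2): no bracket -> illegal
(2,3): no bracket -> illegal
(3,1): flips 2 -> legal
(3,5): no bracket -> illegal
(3,6): no bracket -> illegal
(4,1): no bracket -> illegal
(4,2): flips 1 -> legal
(4,6): no bracket -> illegal
(5,2): flips 1 -> legal
(5,3): no bracket -> illegal
(5,4): flips 1 -> legal
(5,5): no bracket -> illegal
(5,6): flips 1 -> legal
W mobility = 5

Answer: B=5 W=5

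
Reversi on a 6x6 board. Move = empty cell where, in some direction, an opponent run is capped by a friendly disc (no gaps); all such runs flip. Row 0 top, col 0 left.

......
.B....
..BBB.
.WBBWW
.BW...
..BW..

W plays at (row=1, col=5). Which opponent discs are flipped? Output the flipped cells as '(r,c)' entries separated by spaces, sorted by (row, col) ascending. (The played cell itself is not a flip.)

Answer: (2,4) (3,3)

Derivation:
Dir NW: first cell '.' (not opp) -> no flip
Dir N: first cell '.' (not opp) -> no flip
Dir NE: edge -> no flip
Dir W: first cell '.' (not opp) -> no flip
Dir E: edge -> no flip
Dir SW: opp run (2,4) (3,3) capped by W -> flip
Dir S: first cell '.' (not opp) -> no flip
Dir SE: edge -> no flip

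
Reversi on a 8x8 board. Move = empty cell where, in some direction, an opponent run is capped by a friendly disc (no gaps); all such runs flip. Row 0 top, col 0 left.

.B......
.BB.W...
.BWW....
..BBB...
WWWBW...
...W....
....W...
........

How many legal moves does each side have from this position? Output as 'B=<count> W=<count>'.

Answer: B=10 W=5

Derivation:
-- B to move --
(0,3): no bracket -> illegal
(0,4): no bracket -> illegal
(0,5): flips 2 -> legal
(1,3): flips 1 -> legal
(1,5): no bracket -> illegal
(2,4): flips 2 -> legal
(2,5): no bracket -> illegal
(3,0): no bracket -> illegal
(3,1): no bracket -> illegal
(3,5): no bracket -> illegal
(4,5): flips 1 -> legal
(5,0): flips 1 -> legal
(5,1): flips 1 -> legal
(5,2): flips 1 -> legal
(5,4): flips 1 -> legal
(5,5): flips 1 -> legal
(6,2): no bracket -> illegal
(6,3): flips 1 -> legal
(6,5): no bracket -> illegal
(7,3): no bracket -> illegal
(7,4): no bracket -> illegal
(7,5): no bracket -> illegal
B mobility = 10
-- W to move --
(0,0): flips 1 -> legal
(0,2): flips 1 -> legal
(0,3): no bracket -> illegal
(1,0): no bracket -> illegal
(1,3): no bracket -> illegal
(2,0): flips 1 -> legal
(2,4): flips 2 -> legal
(2,5): no bracket -> illegal
(3,0): no bracket -> illegal
(3,1): no bracket -> illegal
(3,5): no bracket -> illegal
(4,5): flips 1 -> legal
(5,2): no bracket -> illegal
(5,4): no bracket -> illegal
W mobility = 5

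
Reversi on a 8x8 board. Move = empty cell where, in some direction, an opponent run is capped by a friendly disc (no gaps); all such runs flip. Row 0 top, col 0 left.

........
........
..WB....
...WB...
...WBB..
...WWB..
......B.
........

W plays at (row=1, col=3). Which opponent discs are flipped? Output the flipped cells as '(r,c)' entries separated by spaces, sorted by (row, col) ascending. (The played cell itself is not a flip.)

Dir NW: first cell '.' (not opp) -> no flip
Dir N: first cell '.' (not opp) -> no flip
Dir NE: first cell '.' (not opp) -> no flip
Dir W: first cell '.' (not opp) -> no flip
Dir E: first cell '.' (not opp) -> no flip
Dir SW: first cell 'W' (not opp) -> no flip
Dir S: opp run (2,3) capped by W -> flip
Dir SE: first cell '.' (not opp) -> no flip

Answer: (2,3)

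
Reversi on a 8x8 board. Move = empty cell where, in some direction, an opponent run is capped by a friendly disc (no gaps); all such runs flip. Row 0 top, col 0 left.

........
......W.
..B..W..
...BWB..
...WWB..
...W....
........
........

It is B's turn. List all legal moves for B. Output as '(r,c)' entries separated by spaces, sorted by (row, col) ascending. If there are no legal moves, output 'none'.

(0,5): no bracket -> illegal
(0,6): no bracket -> illegal
(0,7): no bracket -> illegal
(1,4): no bracket -> illegal
(1,5): flips 1 -> legal
(1,7): no bracket -> illegal
(2,3): flips 1 -> legal
(2,4): no bracket -> illegal
(2,6): no bracket -> illegal
(2,7): no bracket -> illegal
(3,2): no bracket -> illegal
(3,6): no bracket -> illegal
(4,2): flips 2 -> legal
(5,2): no bracket -> illegal
(5,4): no bracket -> illegal
(5,5): flips 1 -> legal
(6,2): flips 2 -> legal
(6,3): flips 2 -> legal
(6,4): no bracket -> illegal

Answer: (1,5) (2,3) (4,2) (5,5) (6,2) (6,3)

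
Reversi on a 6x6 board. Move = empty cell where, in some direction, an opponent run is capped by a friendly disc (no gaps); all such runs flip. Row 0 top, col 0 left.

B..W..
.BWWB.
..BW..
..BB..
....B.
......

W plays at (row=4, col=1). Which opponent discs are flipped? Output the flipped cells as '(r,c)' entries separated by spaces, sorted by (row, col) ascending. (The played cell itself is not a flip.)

Answer: (3,2)

Derivation:
Dir NW: first cell '.' (not opp) -> no flip
Dir N: first cell '.' (not opp) -> no flip
Dir NE: opp run (3,2) capped by W -> flip
Dir W: first cell '.' (not opp) -> no flip
Dir E: first cell '.' (not opp) -> no flip
Dir SW: first cell '.' (not opp) -> no flip
Dir S: first cell '.' (not opp) -> no flip
Dir SE: first cell '.' (not opp) -> no flip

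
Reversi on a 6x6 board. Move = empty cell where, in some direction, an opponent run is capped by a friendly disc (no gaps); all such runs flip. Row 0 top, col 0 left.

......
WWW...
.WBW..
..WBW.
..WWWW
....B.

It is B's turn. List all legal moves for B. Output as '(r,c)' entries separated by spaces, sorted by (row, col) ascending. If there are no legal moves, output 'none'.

Answer: (0,0) (0,2) (1,3) (2,0) (2,4) (3,1) (3,5) (5,1) (5,2) (5,3) (5,5)

Derivation:
(0,0): flips 1 -> legal
(0,1): no bracket -> illegal
(0,2): flips 1 -> legal
(0,3): no bracket -> illegal
(1,3): flips 1 -> legal
(1,4): no bracket -> illegal
(2,0): flips 1 -> legal
(2,4): flips 3 -> legal
(2,5): no bracket -> illegal
(3,0): no bracket -> illegal
(3,1): flips 1 -> legal
(3,5): flips 1 -> legal
(4,1): no bracket -> illegal
(5,1): flips 1 -> legal
(5,2): flips 2 -> legal
(5,3): flips 1 -> legal
(5,5): flips 1 -> legal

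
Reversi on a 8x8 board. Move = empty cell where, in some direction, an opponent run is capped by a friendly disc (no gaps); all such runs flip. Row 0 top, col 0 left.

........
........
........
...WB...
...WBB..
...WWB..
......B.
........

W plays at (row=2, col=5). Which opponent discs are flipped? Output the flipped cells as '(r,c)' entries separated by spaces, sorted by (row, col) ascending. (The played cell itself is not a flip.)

Dir NW: first cell '.' (not opp) -> no flip
Dir N: first cell '.' (not opp) -> no flip
Dir NE: first cell '.' (not opp) -> no flip
Dir W: first cell '.' (not opp) -> no flip
Dir E: first cell '.' (not opp) -> no flip
Dir SW: opp run (3,4) capped by W -> flip
Dir S: first cell '.' (not opp) -> no flip
Dir SE: first cell '.' (not opp) -> no flip

Answer: (3,4)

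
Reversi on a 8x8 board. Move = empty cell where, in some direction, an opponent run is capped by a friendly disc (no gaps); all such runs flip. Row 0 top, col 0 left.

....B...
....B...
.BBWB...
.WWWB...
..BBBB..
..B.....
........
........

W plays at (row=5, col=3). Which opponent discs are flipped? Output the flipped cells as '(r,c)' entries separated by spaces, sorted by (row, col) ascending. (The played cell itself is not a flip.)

Answer: (4,2) (4,3)

Derivation:
Dir NW: opp run (4,2) capped by W -> flip
Dir N: opp run (4,3) capped by W -> flip
Dir NE: opp run (4,4), next='.' -> no flip
Dir W: opp run (5,2), next='.' -> no flip
Dir E: first cell '.' (not opp) -> no flip
Dir SW: first cell '.' (not opp) -> no flip
Dir S: first cell '.' (not opp) -> no flip
Dir SE: first cell '.' (not opp) -> no flip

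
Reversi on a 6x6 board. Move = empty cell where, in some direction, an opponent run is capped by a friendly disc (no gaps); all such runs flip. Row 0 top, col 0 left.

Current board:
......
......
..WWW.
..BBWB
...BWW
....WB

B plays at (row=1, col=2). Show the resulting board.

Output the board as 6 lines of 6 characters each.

Answer: ......
..B...
..BWW.
..BBWB
...BWW
....WB

Derivation:
Place B at (1,2); scan 8 dirs for brackets.
Dir NW: first cell '.' (not opp) -> no flip
Dir N: first cell '.' (not opp) -> no flip
Dir NE: first cell '.' (not opp) -> no flip
Dir W: first cell '.' (not opp) -> no flip
Dir E: first cell '.' (not opp) -> no flip
Dir SW: first cell '.' (not opp) -> no flip
Dir S: opp run (2,2) capped by B -> flip
Dir SE: opp run (2,3) (3,4) (4,5), next=edge -> no flip
All flips: (2,2)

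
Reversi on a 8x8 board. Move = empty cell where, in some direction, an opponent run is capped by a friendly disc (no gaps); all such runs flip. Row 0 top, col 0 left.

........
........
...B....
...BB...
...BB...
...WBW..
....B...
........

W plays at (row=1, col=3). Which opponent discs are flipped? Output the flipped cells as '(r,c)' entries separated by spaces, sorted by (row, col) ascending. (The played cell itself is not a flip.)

Answer: (2,3) (3,3) (4,3)

Derivation:
Dir NW: first cell '.' (not opp) -> no flip
Dir N: first cell '.' (not opp) -> no flip
Dir NE: first cell '.' (not opp) -> no flip
Dir W: first cell '.' (not opp) -> no flip
Dir E: first cell '.' (not opp) -> no flip
Dir SW: first cell '.' (not opp) -> no flip
Dir S: opp run (2,3) (3,3) (4,3) capped by W -> flip
Dir SE: first cell '.' (not opp) -> no flip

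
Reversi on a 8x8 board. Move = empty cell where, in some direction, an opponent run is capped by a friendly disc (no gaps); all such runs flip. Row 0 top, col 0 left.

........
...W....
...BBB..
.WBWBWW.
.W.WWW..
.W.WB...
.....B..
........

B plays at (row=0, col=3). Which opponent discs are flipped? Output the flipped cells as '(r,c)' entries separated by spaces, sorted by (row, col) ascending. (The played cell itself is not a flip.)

Dir NW: edge -> no flip
Dir N: edge -> no flip
Dir NE: edge -> no flip
Dir W: first cell '.' (not opp) -> no flip
Dir E: first cell '.' (not opp) -> no flip
Dir SW: first cell '.' (not opp) -> no flip
Dir S: opp run (1,3) capped by B -> flip
Dir SE: first cell '.' (not opp) -> no flip

Answer: (1,3)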